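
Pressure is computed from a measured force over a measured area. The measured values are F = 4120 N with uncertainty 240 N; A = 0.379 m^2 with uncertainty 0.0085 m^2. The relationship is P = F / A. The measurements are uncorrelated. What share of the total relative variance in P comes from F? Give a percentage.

(δP/P)² = (1·δF/F)² + (-1·δA/A)²
  F term: (1×0.0583)² = 0.00339
  A term: (-1×0.0224)² = 0.000503
Total = 0.00390. Share from F = 0.00339/0.00390 = 0.871.

87.1%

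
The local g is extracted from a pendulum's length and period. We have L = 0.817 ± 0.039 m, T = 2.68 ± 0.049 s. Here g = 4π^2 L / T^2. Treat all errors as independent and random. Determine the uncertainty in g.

Each factor contributes (exponent × relative error)² to (δg/g)²:
  (1·δL/L)² = (1×0.0477)² = 0.00228;  (-2·δT/T)² = (-2×0.0183)² = 0.00134
δg/g = √(0.00362) = 0.0601
g = 4.49 m/s^2, so δg = 0.0601 × 4.49 = 0.270 m/s^2.

0.270 m/s^2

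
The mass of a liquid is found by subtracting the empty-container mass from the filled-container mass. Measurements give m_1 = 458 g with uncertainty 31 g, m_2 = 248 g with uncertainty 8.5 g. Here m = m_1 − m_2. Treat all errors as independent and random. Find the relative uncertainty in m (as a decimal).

0.153

Each term contributes (cᵢ δxᵢ)² to (δm)²:
  (δm_1)² = 961;  (δm_2)² = 72.2
δm = √(1030) = 32.1 g
m = 210 g, so δm/m = 32.1/210 = 0.153.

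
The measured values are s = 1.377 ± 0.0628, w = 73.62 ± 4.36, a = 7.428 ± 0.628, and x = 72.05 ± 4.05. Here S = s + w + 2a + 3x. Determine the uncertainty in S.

13.0

S is a linear combination, so absolute uncertainties add in quadrature:
  (δs)² = 0.00394;  (δw)² = 19.0;  (2·δa)² = 1.58;  (3·δx)² = 148
δS = √(168) = 13.0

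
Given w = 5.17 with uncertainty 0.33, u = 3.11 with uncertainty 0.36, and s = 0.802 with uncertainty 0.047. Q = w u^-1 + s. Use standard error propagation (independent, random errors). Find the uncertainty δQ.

0.225

Let p = w·u^-1 = 1.66. δp/p = √((1·δw/w)² + (-1·δu/u)²) = √(0.00407 + 0.0134) = 0.132, so δp = 0.220.
Q = p + s: δQ = √(δp² + δs²) = √(0.0483 + 0.00221) = 0.225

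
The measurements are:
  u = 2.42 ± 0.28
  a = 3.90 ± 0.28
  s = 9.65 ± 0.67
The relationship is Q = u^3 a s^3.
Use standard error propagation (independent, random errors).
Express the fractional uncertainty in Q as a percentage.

41.1%

Products/powers → add relative errors in quadrature, weighted by exponent:
  (3·δu/u)² = (3×0.116)² = 0.120;  (1·δa/a)² = (1×0.0718)² = 0.00515;  (3·δs/s)² = (3×0.0694)² = 0.0434
δQ/Q = √(0.169) = 0.411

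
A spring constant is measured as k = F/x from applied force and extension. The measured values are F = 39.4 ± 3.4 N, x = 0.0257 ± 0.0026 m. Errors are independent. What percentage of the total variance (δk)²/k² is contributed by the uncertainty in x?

57.9%

(δk/k)² = (1·δF/F)² + (-1·δx/x)²
  F term: (1×0.0863)² = 0.00745
  x term: (-1×0.101)² = 0.0102
Total = 0.0177. Share from x = 0.0102/0.0177 = 0.579.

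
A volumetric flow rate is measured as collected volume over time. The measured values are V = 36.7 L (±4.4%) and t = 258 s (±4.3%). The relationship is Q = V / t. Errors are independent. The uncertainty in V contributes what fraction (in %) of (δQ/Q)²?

(δQ/Q)² = (1·δV/V)² + (-1·δt/t)²
  V term: (1×0.0440)² = 0.00194
  t term: (-1×0.0430)² = 0.00185
Total = 0.00379. Share from V = 0.00194/0.00379 = 0.511.

51.1%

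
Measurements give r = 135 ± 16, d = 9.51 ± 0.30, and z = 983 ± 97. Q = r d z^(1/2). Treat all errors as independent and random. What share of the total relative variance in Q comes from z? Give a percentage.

13.9%

(δQ/Q)² = (1·δr/r)² + (1·δd/d)² + (½·δz/z)²
  r term: (1×0.119)² = 0.0140
  d term: (1×0.0315)² = 0.000995
  z term: (0.5×0.0987)² = 0.00243
Total = 0.0175. Share from z = 0.00243/0.0175 = 0.139.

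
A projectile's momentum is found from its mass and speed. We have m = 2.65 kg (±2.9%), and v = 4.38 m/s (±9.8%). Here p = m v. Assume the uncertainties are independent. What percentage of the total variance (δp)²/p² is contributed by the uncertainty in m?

8.05%

(δp/p)² = (1·δm/m)² + (1·δv/v)²
  m term: (1×0.0290)² = 0.000841
  v term: (1×0.0980)² = 0.00960
Total = 0.0104. Share from m = 0.000841/0.0104 = 0.0805.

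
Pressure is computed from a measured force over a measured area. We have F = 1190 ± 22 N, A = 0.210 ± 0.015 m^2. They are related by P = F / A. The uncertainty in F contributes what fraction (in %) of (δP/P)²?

(δP/P)² = (1·δF/F)² + (-1·δA/A)²
  F term: (1×0.0185)² = 0.000342
  A term: (-1×0.0714)² = 0.00510
Total = 0.00544. Share from F = 0.000342/0.00544 = 0.0628.

6.28%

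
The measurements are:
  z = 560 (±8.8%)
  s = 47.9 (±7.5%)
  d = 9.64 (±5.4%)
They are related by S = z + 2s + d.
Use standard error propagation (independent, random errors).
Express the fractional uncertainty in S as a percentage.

7.48%

Absolute uncertainties add in quadrature for a linear combination:
  (δz)² = 2430;  (2·δs)² = 51.6;  (δd)² = 0.271
δS = √(2480) = 49.8
S = 665, so δS/S = 49.8/665 = 0.0748.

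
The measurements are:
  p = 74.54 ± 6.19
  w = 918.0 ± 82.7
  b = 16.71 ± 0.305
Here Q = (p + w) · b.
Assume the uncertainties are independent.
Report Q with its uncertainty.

16590 ± 1420

Let u = p + w = 992.5. δu = √(δp² + δw²) = √(38.3 + 6840) = 82.9, so δu/u = 0.0836.
Q is then a monomial in u, b:
δQ/Q = √((δu/u)² + (1·δb/b)²) = √(0.00698 + 0.000333) = 0.0855
Q = 16590, so δQ = 0.0855 × 16590 = 1420.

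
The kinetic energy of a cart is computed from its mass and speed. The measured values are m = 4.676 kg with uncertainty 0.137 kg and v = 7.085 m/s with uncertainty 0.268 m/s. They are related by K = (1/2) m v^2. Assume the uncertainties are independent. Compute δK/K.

For a monomial K ∝ m, v^2, fractional errors add in quadrature:
  (1·δm/m)² = (1×0.0293)² = 0.000858;  (2·δv/v)² = (2×0.0378)² = 0.00572
δK/K = √(0.00658) = 0.0811

0.0811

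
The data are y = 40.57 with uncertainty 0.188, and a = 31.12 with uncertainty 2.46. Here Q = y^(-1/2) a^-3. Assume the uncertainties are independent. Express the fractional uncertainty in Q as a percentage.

23.7%

Products/powers → add relative errors in quadrature, weighted by exponent:
  (−½·δy/y)² = (-0.5×0.00463)² = 5.37e-06;  (-3·δa/a)² = (-3×0.0790)² = 0.0562
δQ/Q = √(0.0562) = 0.237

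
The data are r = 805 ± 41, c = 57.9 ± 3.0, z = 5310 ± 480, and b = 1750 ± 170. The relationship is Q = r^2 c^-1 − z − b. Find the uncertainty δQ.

1380

Let p = r^2·c^-1 = 11200. δp/p = √((2·δr/r)² + (-1·δc/c)²) = √(0.0104 + 0.00268) = 0.114, so δp = 1280.
Q = p − z − b: δQ = √(δp² + δz² + δb²) = √(1.64e+06 + 2.3e+05 + 28900) = 1380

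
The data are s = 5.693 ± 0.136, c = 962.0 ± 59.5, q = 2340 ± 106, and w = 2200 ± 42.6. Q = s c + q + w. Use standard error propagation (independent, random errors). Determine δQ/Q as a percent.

3.80%

Let p = s·c = 5477. δp/p = √((1·δs/s)² + (1·δc/c)²) = √(0.000571 + 0.00383) = 0.0663, so δp = 363.
Q = p + q + w: δQ = √(δp² + δq² + δw²) = √(1.32e+05 + 11200 + 1810) = 381
Q = 10020, so δQ/Q = 381/10020 = 0.0380.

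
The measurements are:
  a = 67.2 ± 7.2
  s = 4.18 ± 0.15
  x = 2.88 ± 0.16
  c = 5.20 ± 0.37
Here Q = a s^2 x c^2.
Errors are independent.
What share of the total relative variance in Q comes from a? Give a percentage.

(δQ/Q)² = (1·δa/a)² + (2·δs/s)² + (1·δx/x)² + (2·δc/c)²
  a term: (1×0.107)² = 0.0115
  s term: (2×0.0359)² = 0.00515
  x term: (1×0.0556)² = 0.00309
  c term: (2×0.0712)² = 0.0203
Total = 0.0400. Share from a = 0.0115/0.0400 = 0.287.

28.7%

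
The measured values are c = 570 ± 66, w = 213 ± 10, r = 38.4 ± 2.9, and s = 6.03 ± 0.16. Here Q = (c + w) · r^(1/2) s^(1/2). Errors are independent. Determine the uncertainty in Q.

Let u = c + w = 783. δu = √(δc² + δw²) = √(4360 + 100) = 66.8, so δu/u = 0.0853.
Q is then a monomial in u, r, s:
δQ/Q = √((δu/u)² + (½·δr/r)² + (½·δs/s)²) = √(0.00727 + 0.00143 + 0.000176) = 0.0942
Q = 11900, so δQ = 0.0942 × 11900 = 1120.

1120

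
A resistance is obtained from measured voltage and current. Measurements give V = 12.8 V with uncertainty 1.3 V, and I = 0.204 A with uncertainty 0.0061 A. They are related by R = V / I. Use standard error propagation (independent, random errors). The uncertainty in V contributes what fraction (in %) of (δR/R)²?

92.0%

(δR/R)² = (1·δV/V)² + (-1·δI/I)²
  V term: (1×0.102)² = 0.0103
  I term: (-1×0.0299)² = 0.000894
Total = 0.0112. Share from V = 0.0103/0.0112 = 0.920.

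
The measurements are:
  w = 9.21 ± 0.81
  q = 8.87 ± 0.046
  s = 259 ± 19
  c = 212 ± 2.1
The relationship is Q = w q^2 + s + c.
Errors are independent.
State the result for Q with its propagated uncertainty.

Let p = w·q^2 = 725. δp/p = √((1·δw/w)² + (2·δq/q)²) = √(0.00773 + 0.000108) = 0.0886, so δp = 64.2.
Q = p + s + c: δQ = √(δp² + δs² + δc²) = √(4120 + 361 + 4.41) = 67.0
Q = 1200.

1200 ± 67.0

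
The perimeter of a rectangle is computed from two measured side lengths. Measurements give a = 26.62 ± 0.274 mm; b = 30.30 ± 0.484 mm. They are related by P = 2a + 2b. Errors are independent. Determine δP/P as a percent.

0.977%

Sums and differences: (δP)² = Σ (cᵢ δxᵢ)².
  (2·δa)² = 0.300;  (2·δb)² = 0.937
δP = √(1.24) = 1.11 mm
P = 113.8 mm, so δP/P = 1.11/113.8 = 0.00977.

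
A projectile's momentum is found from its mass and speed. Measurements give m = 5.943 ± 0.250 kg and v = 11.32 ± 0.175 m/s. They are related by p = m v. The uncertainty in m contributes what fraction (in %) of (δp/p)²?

(δp/p)² = (1·δm/m)² + (1·δv/v)²
  m term: (1×0.0421)² = 0.00177
  v term: (1×0.0155)² = 0.000239
Total = 0.00201. Share from m = 0.00177/0.00201 = 0.881.

88.1%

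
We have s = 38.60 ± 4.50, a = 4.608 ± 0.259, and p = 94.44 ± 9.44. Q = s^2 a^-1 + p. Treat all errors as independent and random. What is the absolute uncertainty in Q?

78.1

Let w = s^2·a^-1 = 323.3. δw/w = √((2·δs/s)² + (-1·δa/a)²) = √(0.0544 + 0.00316) = 0.240, so δw = 77.6.
Q = w + p: δQ = √(δw² + δp²) = √(6010 + 89.1) = 78.1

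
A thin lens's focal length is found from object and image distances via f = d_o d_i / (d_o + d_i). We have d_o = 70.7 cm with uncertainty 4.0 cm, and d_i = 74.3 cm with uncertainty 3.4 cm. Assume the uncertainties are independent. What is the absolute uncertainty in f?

∂f/∂d_o = (d_i/(d_o+d_i))² = 0.263;  ∂f/∂d_i = (d_o/(d_o+d_i))² = 0.238
δf = √((∂f/∂d_o · δd_o)² + (∂f/∂d_i · δd_i)²) = √(1.10 + 0.653) = 1.33 cm

1.33 cm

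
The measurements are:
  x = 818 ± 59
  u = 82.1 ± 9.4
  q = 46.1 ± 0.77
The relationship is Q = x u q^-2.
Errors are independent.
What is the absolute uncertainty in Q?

4.40

For a monomial Q ∝ x, u, q^-2, fractional errors add in quadrature:
  (1·δx/x)² = (1×0.0721)² = 0.00520;  (1·δu/u)² = (1×0.114)² = 0.0131;  (-2·δq/q)² = (-2×0.0167)² = 0.00112
δQ/Q = √(0.0194) = 0.139
Q = 31.6, so δQ = 0.139 × 31.6 = 4.40.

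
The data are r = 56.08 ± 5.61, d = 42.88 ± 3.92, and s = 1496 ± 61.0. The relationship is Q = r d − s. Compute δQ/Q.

0.365

Let p = r·d = 2405. δp/p = √((1·δr/r)² + (1·δd/d)²) = √(0.0100 + 0.00836) = 0.136, so δp = 326.
Q = p − s: δQ = √(δp² + δs²) = √(1.06e+05 + 3720) = 332
Q = 908.7, so δQ/Q = 332/908.7 = 0.365.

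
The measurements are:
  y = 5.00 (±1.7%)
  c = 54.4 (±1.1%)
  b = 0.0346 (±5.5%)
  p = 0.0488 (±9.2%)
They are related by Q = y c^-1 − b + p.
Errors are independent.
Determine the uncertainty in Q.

0.00522

Let w = y·c^-1 = 0.0919. δw/w = √((1·δy/y)² + (-1·δc/c)²) = √(0.000289 + 0.000121) = 0.0202, so δw = 0.00186.
Q = w − b + p: δQ = √(δw² + δb² + δp²) = √(3.46e-06 + 3.62e-06 + 2.02e-05) = 0.00522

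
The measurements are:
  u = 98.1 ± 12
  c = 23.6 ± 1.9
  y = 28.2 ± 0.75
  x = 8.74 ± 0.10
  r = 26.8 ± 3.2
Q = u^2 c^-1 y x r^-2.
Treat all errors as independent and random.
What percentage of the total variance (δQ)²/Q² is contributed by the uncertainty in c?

(δQ/Q)² = (2·δu/u)² + (-1·δc/c)² + (1·δy/y)² + (1·δx/x)² + (-2·δr/r)²
  u term: (2×0.122)² = 0.0599
  c term: (-1×0.0805)² = 0.00648
  y term: (1×0.0266)² = 0.000707
  x term: (1×0.0114)² = 0.000131
  r term: (-2×0.119)² = 0.0570
Total = 0.124. Share from c = 0.00648/0.124 = 0.0522.

5.22%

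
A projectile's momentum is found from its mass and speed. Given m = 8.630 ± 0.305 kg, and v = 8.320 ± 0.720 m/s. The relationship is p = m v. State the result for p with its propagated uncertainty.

Each factor contributes (exponent × relative error)² to (δp/p)²:
  (1·δm/m)² = (1×0.0353)² = 0.00125;  (1·δv/v)² = (1×0.0865)² = 0.00749
δp/p = √(0.00874) = 0.0935
p = 71.80 kg·m/s, so δp = 0.0935 × 71.80 = 6.71 kg·m/s.

71.80 ± 6.71 kg·m/s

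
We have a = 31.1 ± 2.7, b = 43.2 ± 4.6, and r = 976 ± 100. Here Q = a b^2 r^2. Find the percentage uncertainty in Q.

30.8%

For a monomial Q ∝ a, b^2, r^2, fractional errors add in quadrature:
  (1·δa/a)² = (1×0.0868)² = 0.00754;  (2·δb/b)² = (2×0.106)² = 0.0454;  (2·δr/r)² = (2×0.102)² = 0.0420
δQ/Q = √(0.0949) = 0.308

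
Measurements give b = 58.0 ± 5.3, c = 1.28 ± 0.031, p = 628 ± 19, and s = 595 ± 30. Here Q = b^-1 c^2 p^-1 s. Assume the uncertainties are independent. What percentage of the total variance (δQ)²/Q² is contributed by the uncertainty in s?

(δQ/Q)² = (-1·δb/b)² + (2·δc/c)² + (-1·δp/p)² + (1·δs/s)²
  b term: (-1×0.0914)² = 0.00835
  c term: (2×0.0242)² = 0.00235
  p term: (-1×0.0303)² = 0.000915
  s term: (1×0.0504)² = 0.00254
Total = 0.0142. Share from s = 0.00254/0.0142 = 0.180.

18.0%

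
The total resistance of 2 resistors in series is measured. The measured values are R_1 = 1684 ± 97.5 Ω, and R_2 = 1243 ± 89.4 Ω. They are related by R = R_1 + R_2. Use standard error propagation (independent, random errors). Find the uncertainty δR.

Absolute uncertainties add in quadrature for a linear combination:
  (δR_1)² = 9510;  (δR_2)² = 7990
δR = √(17500) = 132 Ω

132 Ω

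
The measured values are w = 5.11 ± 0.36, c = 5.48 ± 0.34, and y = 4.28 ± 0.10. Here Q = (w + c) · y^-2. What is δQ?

Let u = w + c = 10.6. δu = √(δw² + δc²) = √(0.130 + 0.116) = 0.495, so δu/u = 0.0468.
Q is then a monomial in u, y:
δQ/Q = √((δu/u)² + (-2·δy/y)²) = √(0.00219 + 0.00218) = 0.0661
Q = 0.578, so δQ = 0.0661 × 0.578 = 0.0382.

0.0382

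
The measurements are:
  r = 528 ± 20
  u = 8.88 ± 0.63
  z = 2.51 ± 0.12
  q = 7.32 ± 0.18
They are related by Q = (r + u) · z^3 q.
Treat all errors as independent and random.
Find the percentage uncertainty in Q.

15.0%

Let w = r + u = 537. δw = √(δr² + δu²) = √(400 + 0.397) = 20.0, so δw/w = 0.0373.
Q is then a monomial in w, z, q:
δQ/Q = √((δw/w)² + (3·δz/z)² + (1·δq/q)²) = √(0.00139 + 0.0206 + 0.000605) = 0.150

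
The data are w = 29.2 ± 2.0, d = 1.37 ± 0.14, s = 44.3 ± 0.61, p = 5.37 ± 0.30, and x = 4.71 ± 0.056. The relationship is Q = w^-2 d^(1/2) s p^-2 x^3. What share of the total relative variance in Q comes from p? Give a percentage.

35.3%

(δQ/Q)² = (-2·δw/w)² + (½·δd/d)² + (1·δs/s)² + (-2·δp/p)² + (3·δx/x)²
  w term: (-2×0.0685)² = 0.0188
  d term: (0.5×0.102)² = 0.00261
  s term: (1×0.0138)² = 0.000190
  p term: (-2×0.0559)² = 0.0125
  x term: (3×0.0119)² = 0.00127
Total = 0.0353. Share from p = 0.0125/0.0353 = 0.353.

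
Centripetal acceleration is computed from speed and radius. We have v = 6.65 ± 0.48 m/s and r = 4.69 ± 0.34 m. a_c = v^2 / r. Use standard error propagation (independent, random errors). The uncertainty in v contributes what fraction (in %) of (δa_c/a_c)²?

79.9%

(δa_c/a_c)² = (2·δv/v)² + (-1·δr/r)²
  v term: (2×0.0722)² = 0.0208
  r term: (-1×0.0725)² = 0.00526
Total = 0.0261. Share from v = 0.0208/0.0261 = 0.799.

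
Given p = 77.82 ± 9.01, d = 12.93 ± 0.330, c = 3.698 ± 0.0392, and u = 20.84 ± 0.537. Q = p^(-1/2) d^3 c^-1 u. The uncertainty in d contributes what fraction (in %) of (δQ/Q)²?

58.7%

(δQ/Q)² = (−½·δp/p)² + (3·δd/d)² + (-1·δc/c)² + (1·δu/u)²
  p term: (-0.5×0.116)² = 0.00335
  d term: (3×0.0255)² = 0.00586
  c term: (-1×0.0106)² = 0.000112
  u term: (1×0.0258)² = 0.000664
Total = 0.00999. Share from d = 0.00586/0.00999 = 0.587.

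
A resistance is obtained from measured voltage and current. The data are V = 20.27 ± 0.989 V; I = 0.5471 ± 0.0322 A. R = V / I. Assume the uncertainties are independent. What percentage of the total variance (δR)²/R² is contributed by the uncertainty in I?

(δR/R)² = (1·δV/V)² + (-1·δI/I)²
  V term: (1×0.0488)² = 0.00238
  I term: (-1×0.0589)² = 0.00346
Total = 0.00584. Share from I = 0.00346/0.00584 = 0.593.

59.3%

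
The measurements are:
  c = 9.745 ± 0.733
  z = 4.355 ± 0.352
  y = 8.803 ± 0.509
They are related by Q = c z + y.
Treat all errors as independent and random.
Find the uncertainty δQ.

Let p = c·z = 42.44. δp/p = √((1·δc/c)² + (1·δz/z)²) = √(0.00566 + 0.00653) = 0.110, so δp = 4.69.
Q = p + y: δQ = √(δp² + δy²) = √(22.0 + 0.259) = 4.71

4.71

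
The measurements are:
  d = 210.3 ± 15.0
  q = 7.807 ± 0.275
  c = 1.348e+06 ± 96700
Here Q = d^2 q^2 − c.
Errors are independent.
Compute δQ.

4.4e+05

Let p = d^2·q^2 = 2.696e+06. δp/p = √((2·δd/d)² + (2·δq/q)²) = √(0.0203 + 0.00496) = 0.159, so δp = 4.29e+05.
Q = p − c: δQ = √(δp² + δc²) = √(1.84e+11 + 9.35e+09) = 4.4e+05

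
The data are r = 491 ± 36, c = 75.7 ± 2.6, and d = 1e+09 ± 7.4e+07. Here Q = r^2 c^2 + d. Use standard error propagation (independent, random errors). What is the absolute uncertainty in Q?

Let p = r^2·c^2 = 1.38e+09. δp/p = √((2·δr/r)² + (2·δc/c)²) = √(0.0215 + 0.00472) = 0.162, so δp = 2.24e+08.
Q = p + d: δQ = √(δp² + δd²) = √(5e+16 + 5.48e+15) = 2.36e+08

2.36e+08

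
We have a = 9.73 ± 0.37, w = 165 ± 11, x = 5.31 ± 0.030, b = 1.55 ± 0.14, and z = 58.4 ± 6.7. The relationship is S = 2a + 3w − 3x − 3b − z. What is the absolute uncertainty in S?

33.7

Absolute uncertainties add in quadrature for a linear combination:
  (2·δa)² = 0.548;  (3·δw)² = 1090;  (3·δx)² = 0.00810;  (3·δb)² = 0.176;  (δz)² = 44.9
δS = √(1130) = 33.7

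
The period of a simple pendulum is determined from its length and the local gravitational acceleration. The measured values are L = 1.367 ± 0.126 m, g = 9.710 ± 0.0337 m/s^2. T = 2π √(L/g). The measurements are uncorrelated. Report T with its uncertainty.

2.358 ± 0.109 s

Each factor contributes (exponent × relative error)² to (δT/T)²:
  (½·δL/L)² = (0.5×0.0922)² = 0.00212;  (−½·δg/g)² = (-0.5×0.00347)² = 3.01e-06
δT/T = √(0.00213) = 0.0461
T = 2.358 s, so δT = 0.0461 × 2.358 = 0.109 s.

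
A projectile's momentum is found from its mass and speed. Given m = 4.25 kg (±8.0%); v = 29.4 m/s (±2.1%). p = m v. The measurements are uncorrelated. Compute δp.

Products/powers → add relative errors in quadrature, weighted by exponent:
  (1·δm/m)² = (1×0.0800)² = 0.00640;  (1·δv/v)² = (1×0.0210)² = 0.000441
δp/p = √(0.00684) = 0.0827
p = 125 kg·m/s, so δp = 0.0827 × 125 = 10.3 kg·m/s.

10.3 kg·m/s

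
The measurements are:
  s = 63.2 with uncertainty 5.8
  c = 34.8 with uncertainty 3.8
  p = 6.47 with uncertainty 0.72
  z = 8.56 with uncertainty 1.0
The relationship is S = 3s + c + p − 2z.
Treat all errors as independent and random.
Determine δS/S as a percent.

8.39%

S is a linear combination, so absolute uncertainties add in quadrature:
  (3·δs)² = 303;  (δc)² = 14.4;  (δp)² = 0.518;  (2·δz)² = 4.00
δS = √(322) = 17.9
S = 214, so δS/S = 17.9/214 = 0.0839.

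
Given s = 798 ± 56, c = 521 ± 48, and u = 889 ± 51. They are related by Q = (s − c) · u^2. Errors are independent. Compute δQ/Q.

0.290

Let w = s − c = 277. δw = √(δs² + δc²) = √(3140 + 2300) = 73.8, so δw/w = 0.266.
Q is then a monomial in w, u:
δQ/Q = √((δw/w)² + (2·δu/u)²) = √(0.0709 + 0.0132) = 0.290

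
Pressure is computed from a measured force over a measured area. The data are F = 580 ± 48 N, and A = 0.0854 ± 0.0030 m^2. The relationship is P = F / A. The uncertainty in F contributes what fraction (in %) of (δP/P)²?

84.7%

(δP/P)² = (1·δF/F)² + (-1·δA/A)²
  F term: (1×0.0828)² = 0.00685
  A term: (-1×0.0351)² = 0.00123
Total = 0.00808. Share from F = 0.00685/0.00808 = 0.847.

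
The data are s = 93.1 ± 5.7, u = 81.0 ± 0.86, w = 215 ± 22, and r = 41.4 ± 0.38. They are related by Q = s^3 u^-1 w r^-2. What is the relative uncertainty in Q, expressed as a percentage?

Products/powers → add relative errors in quadrature, weighted by exponent:
  (3·δs/s)² = (3×0.0612)² = 0.0337;  (-1·δu/u)² = (-1×0.0106)² = 0.000113;  (1·δw/w)² = (1×0.102)² = 0.0105;  (-2·δr/r)² = (-2×0.00918)² = 0.000337
δQ/Q = √(0.0447) = 0.211

21.1%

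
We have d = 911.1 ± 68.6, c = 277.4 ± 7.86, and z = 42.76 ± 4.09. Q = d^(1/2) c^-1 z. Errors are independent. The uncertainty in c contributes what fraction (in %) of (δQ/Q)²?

(δQ/Q)² = (½·δd/d)² + (-1·δc/c)² + (1·δz/z)²
  d term: (0.5×0.0753)² = 0.00142
  c term: (-1×0.0283)² = 0.000803
  z term: (1×0.0957)² = 0.00915
Total = 0.0114. Share from c = 0.000803/0.0114 = 0.0706.

7.06%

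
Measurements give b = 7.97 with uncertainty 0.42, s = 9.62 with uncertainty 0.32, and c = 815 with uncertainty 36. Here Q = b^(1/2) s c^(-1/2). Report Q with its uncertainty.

0.951 ± 0.0455

Relative error in a monomial: (δQ/Q)² = Σ (nᵢ · δxᵢ/xᵢ)².
  (½·δb/b)² = (0.5×0.0527)² = 0.000694;  (1·δs/s)² = (1×0.0333)² = 0.00111;  (−½·δc/c)² = (-0.5×0.0442)² = 0.000488
δQ/Q = √(0.00229) = 0.0478
Q = 0.951, so δQ = 0.0478 × 0.951 = 0.0455.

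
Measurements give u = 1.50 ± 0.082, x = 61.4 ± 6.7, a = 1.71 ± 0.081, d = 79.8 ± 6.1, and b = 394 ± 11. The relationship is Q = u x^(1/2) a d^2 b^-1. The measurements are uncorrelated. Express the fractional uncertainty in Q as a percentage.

18.0%

Since Q is a product/quotient, work with relative uncertainties:
  (1·δu/u)² = (1×0.0547)² = 0.00299;  (½·δx/x)² = (0.5×0.109)² = 0.00298;  (1·δa/a)² = (1×0.0474)² = 0.00224;  (2·δd/d)² = (2×0.0764)² = 0.0234;  (-1·δb/b)² = (-1×0.0279)² = 0.000779
δQ/Q = √(0.0324) = 0.180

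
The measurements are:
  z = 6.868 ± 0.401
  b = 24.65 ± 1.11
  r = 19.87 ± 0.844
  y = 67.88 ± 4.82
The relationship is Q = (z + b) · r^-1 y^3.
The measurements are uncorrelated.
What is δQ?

1.09e+05

Let u = z + b = 31.52. δu = √(δz² + δb²) = √(0.161 + 1.23) = 1.18, so δu/u = 0.0374.
Q is then a monomial in u, r, y:
δQ/Q = √((δu/u)² + (-1·δr/r)² + (3·δy/y)²) = √(0.00140 + 0.00180 + 0.0454) = 0.220
Q = 496100, so δQ = 0.220 × 496100 = 1.09e+05.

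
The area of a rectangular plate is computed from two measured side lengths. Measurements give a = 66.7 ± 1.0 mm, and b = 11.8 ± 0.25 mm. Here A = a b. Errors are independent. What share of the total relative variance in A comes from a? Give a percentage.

33.4%

(δA/A)² = (1·δa/a)² + (1·δb/b)²
  a term: (1×0.0150)² = 0.000225
  b term: (1×0.0212)² = 0.000449
Total = 0.000674. Share from a = 0.000225/0.000674 = 0.334.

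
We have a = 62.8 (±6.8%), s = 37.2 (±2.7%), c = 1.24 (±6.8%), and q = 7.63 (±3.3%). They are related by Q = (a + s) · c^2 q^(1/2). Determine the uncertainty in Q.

61.1

Let u = a + s = 100. δu = √(δa² + δs²) = √(18.2 + 1.01) = 4.39, so δu/u = 0.0439.
Q is then a monomial in u, c, q:
δQ/Q = √((δu/u)² + (2·δc/c)² + (½·δq/q)²) = √(0.00192 + 0.0185 + 0.000272) = 0.144
Q = 425, so δQ = 0.144 × 425 = 61.1.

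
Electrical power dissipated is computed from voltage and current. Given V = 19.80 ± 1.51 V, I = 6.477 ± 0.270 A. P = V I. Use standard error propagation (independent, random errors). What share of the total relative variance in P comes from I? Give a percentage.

23.0%

(δP/P)² = (1·δV/V)² + (1·δI/I)²
  V term: (1×0.0763)² = 0.00582
  I term: (1×0.0417)² = 0.00174
Total = 0.00755. Share from I = 0.00174/0.00755 = 0.230.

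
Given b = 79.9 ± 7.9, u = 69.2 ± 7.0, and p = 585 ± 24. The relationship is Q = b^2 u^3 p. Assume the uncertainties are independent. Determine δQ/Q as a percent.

Each factor contributes (exponent × relative error)² to (δQ/Q)²:
  (2·δb/b)² = (2×0.0989)² = 0.0391;  (3·δu/u)² = (3×0.101)² = 0.0921;  (1·δp/p)² = (1×0.0410)² = 0.00168
δQ/Q = √(0.133) = 0.365

36.5%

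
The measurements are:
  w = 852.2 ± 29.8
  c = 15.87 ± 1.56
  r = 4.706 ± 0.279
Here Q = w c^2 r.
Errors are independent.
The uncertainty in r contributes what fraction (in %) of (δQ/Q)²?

8.10%

(δQ/Q)² = (1·δw/w)² + (2·δc/c)² + (1·δr/r)²
  w term: (1×0.0350)² = 0.00122
  c term: (2×0.0983)² = 0.0387
  r term: (1×0.0593)² = 0.00351
Total = 0.0434. Share from r = 0.00351/0.0434 = 0.0810.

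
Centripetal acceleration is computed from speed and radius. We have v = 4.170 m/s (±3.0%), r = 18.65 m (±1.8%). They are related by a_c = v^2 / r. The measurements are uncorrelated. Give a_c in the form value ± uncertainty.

Products/powers → add relative errors in quadrature, weighted by exponent:
  (2·δv/v)² = (2×0.0300)² = 0.00360;  (-1·δr/r)² = (-1×0.0180)² = 0.000324
δa_c/a_c = √(0.00392) = 0.0626
a_c = 0.9324 m/s^2, so δa_c = 0.0626 × 0.9324 = 0.0584 m/s^2.

0.9324 ± 0.0584 m/s^2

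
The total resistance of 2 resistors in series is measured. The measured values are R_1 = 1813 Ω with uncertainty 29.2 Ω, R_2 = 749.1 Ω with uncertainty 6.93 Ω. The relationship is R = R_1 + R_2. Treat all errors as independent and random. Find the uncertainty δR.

30.0 Ω

Sums and differences: (δR)² = Σ (cᵢ δxᵢ)².
  (δR_1)² = 853;  (δR_2)² = 48.0
δR = √(901) = 30.0 Ω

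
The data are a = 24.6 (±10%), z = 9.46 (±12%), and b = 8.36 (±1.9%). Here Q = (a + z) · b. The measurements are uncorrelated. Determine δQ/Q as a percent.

Let u = a + z = 34.1. δu = √(δa² + δz²) = √(6.05 + 1.29) = 2.71, so δu/u = 0.0795.
Q is then a monomial in u, b:
δQ/Q = √((δu/u)² + (1·δb/b)²) = √(0.00633 + 0.000361) = 0.0818

8.18%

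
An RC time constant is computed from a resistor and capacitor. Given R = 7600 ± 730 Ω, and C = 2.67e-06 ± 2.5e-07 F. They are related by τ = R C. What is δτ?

For a monomial τ ∝ R, C, fractional errors add in quadrature:
  (1·δR/R)² = (1×0.0961)² = 0.00923;  (1·δC/C)² = (1×0.0936)² = 0.00877
δτ/τ = √(0.0180) = 0.134
τ = 0.0203 s, so δτ = 0.134 × 0.0203 = 0.00272 s.

0.00272 s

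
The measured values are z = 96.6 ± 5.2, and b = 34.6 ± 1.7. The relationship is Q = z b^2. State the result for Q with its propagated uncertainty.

Q is a product of powers, so relative uncertainties combine in quadrature:
  (1·δz/z)² = (1×0.0538)² = 0.00290;  (2·δb/b)² = (2×0.0491)² = 0.00966
δQ/Q = √(0.0126) = 0.112
Q = 1.16e+05, so δQ = 0.112 × 1.16e+05 = 13000.

(1.16 ± 0.130) × 10^5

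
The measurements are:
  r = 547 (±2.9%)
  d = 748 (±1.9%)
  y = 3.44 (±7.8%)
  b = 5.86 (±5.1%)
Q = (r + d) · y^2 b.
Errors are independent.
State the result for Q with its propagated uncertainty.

89800 ± 14800

Let u = r + d = 1300. δu = √(δr² + δd²) = √(252 + 202) = 21.3, so δu/u = 0.0164.
Q is then a monomial in u, y, b:
δQ/Q = √((δu/u)² + (2·δy/y)² + (1·δb/b)²) = √(0.000270 + 0.0243 + 0.00260) = 0.165
Q = 89800, so δQ = 0.165 × 89800 = 14800.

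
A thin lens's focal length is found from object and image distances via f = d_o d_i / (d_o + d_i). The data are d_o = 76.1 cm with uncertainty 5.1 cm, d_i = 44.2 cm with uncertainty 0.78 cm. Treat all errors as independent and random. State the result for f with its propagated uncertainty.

28.0 ± 0.756 cm

∂f/∂d_o = (d_i/(d_o+d_i))² = 0.135;  ∂f/∂d_i = (d_o/(d_o+d_i))² = 0.400
δf = √((∂f/∂d_o · δd_o)² + (∂f/∂d_i · δd_i)²) = √(0.474 + 0.0974) = 0.756 cm
f = 28.0 cm.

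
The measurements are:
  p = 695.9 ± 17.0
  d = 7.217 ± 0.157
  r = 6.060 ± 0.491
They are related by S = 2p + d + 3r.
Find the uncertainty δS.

34.0

Each term contributes (cᵢ δxᵢ)² to (δS)²:
  (2·δp)² = 1160;  (δd)² = 0.0246;  (3·δr)² = 2.17
δS = √(1160) = 34.0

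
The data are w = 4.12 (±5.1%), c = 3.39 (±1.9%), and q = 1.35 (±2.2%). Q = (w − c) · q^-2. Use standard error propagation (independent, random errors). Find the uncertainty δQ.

Let u = w − c = 0.730. δu = √(δw² + δc²) = √(0.0442 + 0.00415) = 0.220, so δu/u = 0.301.
Q is then a monomial in u, q:
δQ/Q = √((δu/u)² + (-2·δq/q)²) = √(0.0906 + 0.00194) = 0.304
Q = 0.401, so δQ = 0.304 × 0.401 = 0.122.

0.122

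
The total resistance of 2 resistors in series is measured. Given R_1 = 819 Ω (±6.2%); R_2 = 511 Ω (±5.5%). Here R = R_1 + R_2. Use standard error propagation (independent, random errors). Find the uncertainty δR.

Each term contributes (cᵢ δxᵢ)² to (δR)²:
  (δR_1)² = 2580;  (δR_2)² = 790
δR = √(3370) = 58.0 Ω

58.0 Ω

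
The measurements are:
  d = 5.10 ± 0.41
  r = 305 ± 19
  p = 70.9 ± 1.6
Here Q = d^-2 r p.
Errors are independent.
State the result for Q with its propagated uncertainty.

831 ± 145

Q is a product of powers, so relative uncertainties combine in quadrature:
  (-2·δd/d)² = (-2×0.0804)² = 0.0259;  (1·δr/r)² = (1×0.0623)² = 0.00388;  (1·δp/p)² = (1×0.0226)² = 0.000509
δQ/Q = √(0.0302) = 0.174
Q = 831, so δQ = 0.174 × 831 = 145.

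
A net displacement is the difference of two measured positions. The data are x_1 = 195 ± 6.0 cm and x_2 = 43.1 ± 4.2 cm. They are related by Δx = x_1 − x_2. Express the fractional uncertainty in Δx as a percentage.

Δx is a linear combination, so absolute uncertainties add in quadrature:
  (δx_1)² = 36.0;  (δx_2)² = 17.6
δΔx = √(53.6) = 7.32 cm
Δx = 152 cm, so δΔx/Δx = 7.32/152 = 0.0482.

4.82%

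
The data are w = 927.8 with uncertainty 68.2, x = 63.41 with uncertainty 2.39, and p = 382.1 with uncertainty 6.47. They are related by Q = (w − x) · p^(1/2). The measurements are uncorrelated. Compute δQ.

1340

Let u = w − x = 864.4. δu = √(δw² + δx²) = √(4650 + 5.71) = 68.2, so δu/u = 0.0789.
Q is then a monomial in u, p:
δQ/Q = √((δu/u)² + (½·δp/p)²) = √(0.00623 + 7.17e-05) = 0.0794
Q = 16900, so δQ = 0.0794 × 16900 = 1340.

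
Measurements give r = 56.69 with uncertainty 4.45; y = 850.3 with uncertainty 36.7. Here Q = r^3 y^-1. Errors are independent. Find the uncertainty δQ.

Since Q is a product/quotient, work with relative uncertainties:
  (3·δr/r)² = (3×0.0785)² = 0.0555;  (-1·δy/y)² = (-1×0.0432)² = 0.00186
δQ/Q = √(0.0573) = 0.239
Q = 214.3, so δQ = 0.239 × 214.3 = 51.3.

51.3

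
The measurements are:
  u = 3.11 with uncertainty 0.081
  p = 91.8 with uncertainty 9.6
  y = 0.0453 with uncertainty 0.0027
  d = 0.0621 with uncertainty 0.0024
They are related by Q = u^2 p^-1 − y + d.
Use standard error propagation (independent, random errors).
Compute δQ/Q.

Let w = u^2·p^-1 = 0.105. δw/w = √((2·δu/u)² + (-1·δp/p)²) = √(0.00271 + 0.0109) = 0.117, so δw = 0.0123.
Q = w − y + d: δQ = √(δw² + δy² + δd²) = √(0.000152 + 7.29e-06 + 5.76e-06) = 0.0128
Q = 0.122, so δQ/Q = 0.0128/0.122 = 0.105.

0.105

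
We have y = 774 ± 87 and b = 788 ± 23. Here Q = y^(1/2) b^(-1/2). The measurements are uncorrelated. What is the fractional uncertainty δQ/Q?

Each factor contributes (exponent × relative error)² to (δQ/Q)²:
  (½·δy/y)² = (0.5×0.112)² = 0.00316;  (−½·δb/b)² = (-0.5×0.0292)² = 0.000213
δQ/Q = √(0.00337) = 0.0581

0.0581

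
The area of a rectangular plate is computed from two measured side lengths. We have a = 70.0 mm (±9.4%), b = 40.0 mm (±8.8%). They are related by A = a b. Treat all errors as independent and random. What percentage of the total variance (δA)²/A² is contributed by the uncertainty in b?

46.7%

(δA/A)² = (1·δa/a)² + (1·δb/b)²
  a term: (1×0.0940)² = 0.00884
  b term: (1×0.0880)² = 0.00774
Total = 0.0166. Share from b = 0.00774/0.0166 = 0.467.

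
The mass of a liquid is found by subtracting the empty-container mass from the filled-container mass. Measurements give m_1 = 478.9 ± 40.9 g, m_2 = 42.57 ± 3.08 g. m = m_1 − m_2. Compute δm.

Sums and differences: (δm)² = Σ (cᵢ δxᵢ)².
  (δm_1)² = 1670;  (δm_2)² = 9.49
δm = √(1680) = 41.0 g

41.0 g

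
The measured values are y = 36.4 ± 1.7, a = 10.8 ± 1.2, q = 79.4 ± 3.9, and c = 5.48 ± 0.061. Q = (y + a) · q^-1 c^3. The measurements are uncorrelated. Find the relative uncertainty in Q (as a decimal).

Let u = y + a = 47.2. δu = √(δy² + δa²) = √(2.89 + 1.44) = 2.08, so δu/u = 0.0441.
Q is then a monomial in u, q, c:
δQ/Q = √((δu/u)² + (-1·δq/q)² + (3·δc/c)²) = √(0.00194 + 0.00241 + 0.00112) = 0.0740

0.0740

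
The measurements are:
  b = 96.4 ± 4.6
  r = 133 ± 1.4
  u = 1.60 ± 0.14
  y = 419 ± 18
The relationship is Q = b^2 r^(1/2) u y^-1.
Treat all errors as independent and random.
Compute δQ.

55.9

Q is a product of powers, so relative uncertainties combine in quadrature:
  (2·δb/b)² = (2×0.0477)² = 0.00911;  (½·δr/r)² = (0.5×0.0105)² = 2.77e-05;  (1·δu/u)² = (1×0.0875)² = 0.00766;  (-1·δy/y)² = (-1×0.0430)² = 0.00185
δQ/Q = √(0.0186) = 0.137
Q = 409, so δQ = 0.137 × 409 = 55.9.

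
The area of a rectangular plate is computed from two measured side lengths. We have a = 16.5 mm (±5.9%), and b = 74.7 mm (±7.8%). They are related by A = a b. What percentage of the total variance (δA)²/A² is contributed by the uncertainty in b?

63.6%

(δA/A)² = (1·δa/a)² + (1·δb/b)²
  a term: (1×0.0590)² = 0.00348
  b term: (1×0.0780)² = 0.00608
Total = 0.00957. Share from b = 0.00608/0.00957 = 0.636.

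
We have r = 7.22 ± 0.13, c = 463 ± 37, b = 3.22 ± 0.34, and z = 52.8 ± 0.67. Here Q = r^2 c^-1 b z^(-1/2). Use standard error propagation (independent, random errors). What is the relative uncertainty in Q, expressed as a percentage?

13.7%

Products/powers → add relative errors in quadrature, weighted by exponent:
  (2·δr/r)² = (2×0.0180)² = 0.00130;  (-1·δc/c)² = (-1×0.0799)² = 0.00639;  (1·δb/b)² = (1×0.106)² = 0.0111;  (−½·δz/z)² = (-0.5×0.0127)² = 4.03e-05
δQ/Q = √(0.0189) = 0.137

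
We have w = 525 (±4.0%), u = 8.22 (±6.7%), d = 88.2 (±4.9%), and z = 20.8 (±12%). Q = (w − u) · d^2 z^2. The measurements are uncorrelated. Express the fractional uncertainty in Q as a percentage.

Let h = w − u = 517. δh = √(δw² + δu²) = √(441 + 0.303) = 21.0, so δh/h = 0.0407.
Q is then a monomial in h, d, z:
δQ/Q = √((δh/h)² + (2·δd/d)² + (2·δz/z)²) = √(0.00165 + 0.00960 + 0.0576) = 0.262

26.2%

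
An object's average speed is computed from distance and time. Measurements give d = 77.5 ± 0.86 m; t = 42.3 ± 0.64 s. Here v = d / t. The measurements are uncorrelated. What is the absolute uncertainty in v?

For a monomial v ∝ d, t^-1, fractional errors add in quadrature:
  (1·δd/d)² = (1×0.0111)² = 0.000123;  (-1·δt/t)² = (-1×0.0151)² = 0.000229
δv/v = √(0.000352) = 0.0188
v = 1.83 m/s, so δv = 0.0188 × 1.83 = 0.0344 m/s.

0.0344 m/s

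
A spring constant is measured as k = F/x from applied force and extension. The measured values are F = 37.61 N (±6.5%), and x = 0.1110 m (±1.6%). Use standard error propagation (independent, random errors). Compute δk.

Relative error in a monomial: (δk/k)² = Σ (nᵢ · δxᵢ/xᵢ)².
  (1·δF/F)² = (1×0.0650)² = 0.00423;  (-1·δx/x)² = (-1×0.0160)² = 0.000256
δk/k = √(0.00448) = 0.0669
k = 338.8 N/m, so δk = 0.0669 × 338.8 = 22.7 N/m.

22.7 N/m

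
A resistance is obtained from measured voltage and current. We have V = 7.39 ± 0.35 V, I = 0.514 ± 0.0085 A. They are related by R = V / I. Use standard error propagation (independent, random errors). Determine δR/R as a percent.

For a monomial R ∝ V, I^-1, fractional errors add in quadrature:
  (1·δV/V)² = (1×0.0474)² = 0.00224;  (-1·δI/I)² = (-1×0.0165)² = 0.000273
δR/R = √(0.00252) = 0.0502

5.02%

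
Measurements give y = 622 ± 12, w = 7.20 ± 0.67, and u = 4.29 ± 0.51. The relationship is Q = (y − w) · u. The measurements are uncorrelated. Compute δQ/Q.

0.120

Let h = y − w = 615. δh = √(δy² + δw²) = √(144 + 0.449) = 12.0, so δh/h = 0.0195.
Q is then a monomial in h, u:
δQ/Q = √((δh/h)² + (1·δu/u)²) = √(0.000382 + 0.0141) = 0.120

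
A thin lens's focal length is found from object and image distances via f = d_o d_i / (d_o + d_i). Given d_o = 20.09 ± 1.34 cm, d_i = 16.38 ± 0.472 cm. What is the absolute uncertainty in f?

∂f/∂d_o = (d_i/(d_o+d_i))² = 0.202;  ∂f/∂d_i = (d_o/(d_o+d_i))² = 0.303
δf = √((∂f/∂d_o · δd_o)² + (∂f/∂d_i · δd_i)²) = √(0.0731 + 0.0205) = 0.306 cm

0.306 cm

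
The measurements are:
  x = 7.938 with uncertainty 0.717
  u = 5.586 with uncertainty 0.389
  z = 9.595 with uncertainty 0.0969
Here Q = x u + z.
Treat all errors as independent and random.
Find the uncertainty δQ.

Let p = x·u = 44.34. δp/p = √((1·δx/x)² + (1·δu/u)²) = √(0.00816 + 0.00485) = 0.114, so δp = 5.06.
Q = p + z: δQ = √(δp² + δz²) = √(25.6 + 0.00939) = 5.06

5.06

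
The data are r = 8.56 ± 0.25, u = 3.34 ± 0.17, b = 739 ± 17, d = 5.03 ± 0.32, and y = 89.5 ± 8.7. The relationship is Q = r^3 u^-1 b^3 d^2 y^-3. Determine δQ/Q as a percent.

34.1%

For a monomial Q ∝ r^3, u^-1, b^3, d^2, y^-3, fractional errors add in quadrature:
  (3·δr/r)² = (3×0.0292)² = 0.00768;  (-1·δu/u)² = (-1×0.0509)² = 0.00259;  (3·δb/b)² = (3×0.0230)² = 0.00476;  (2·δd/d)² = (2×0.0636)² = 0.0162;  (-3·δy/y)² = (-3×0.0972)² = 0.0850
δQ/Q = √(0.116) = 0.341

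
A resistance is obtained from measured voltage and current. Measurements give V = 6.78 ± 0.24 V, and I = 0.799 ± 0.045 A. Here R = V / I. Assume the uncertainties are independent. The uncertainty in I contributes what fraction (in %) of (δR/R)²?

(δR/R)² = (1·δV/V)² + (-1·δI/I)²
  V term: (1×0.0354)² = 0.00125
  I term: (-1×0.0563)² = 0.00317
Total = 0.00443. Share from I = 0.00317/0.00443 = 0.717.

71.7%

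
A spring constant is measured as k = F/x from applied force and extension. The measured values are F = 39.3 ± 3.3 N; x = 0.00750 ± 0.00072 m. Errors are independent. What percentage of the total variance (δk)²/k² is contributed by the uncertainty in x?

(δk/k)² = (1·δF/F)² + (-1·δx/x)²
  F term: (1×0.0840)² = 0.00705
  x term: (-1×0.0960)² = 0.00922
Total = 0.0163. Share from x = 0.00922/0.0163 = 0.567.

56.7%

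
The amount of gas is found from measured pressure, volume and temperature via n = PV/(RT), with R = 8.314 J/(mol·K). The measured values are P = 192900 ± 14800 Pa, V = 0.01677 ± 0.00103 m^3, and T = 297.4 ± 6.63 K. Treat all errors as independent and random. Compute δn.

0.132 mol

Since n is a product/quotient, work with relative uncertainties:
  (1·δP/P)² = (1×0.0767)² = 0.00589;  (1·δV/V)² = (1×0.0614)² = 0.00377;  (-1·δT/T)² = (-1×0.0223)² = 0.000497
δn/n = √(0.0102) = 0.101
n = 1.308 mol, so δn = 0.101 × 1.308 = 0.132 mol.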